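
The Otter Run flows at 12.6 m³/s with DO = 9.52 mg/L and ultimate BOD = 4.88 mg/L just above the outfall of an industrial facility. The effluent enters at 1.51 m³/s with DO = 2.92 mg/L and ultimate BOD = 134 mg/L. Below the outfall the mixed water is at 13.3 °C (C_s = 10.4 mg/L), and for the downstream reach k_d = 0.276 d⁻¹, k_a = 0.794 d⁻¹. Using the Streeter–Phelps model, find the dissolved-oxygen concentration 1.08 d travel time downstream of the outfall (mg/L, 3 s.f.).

Mixed DO = (12.6×9.52 + 1.51×2.92)/(12.6+1.51) = 124.4/14.11 = 8.814 mg/L.
Mixed L₀ = (12.6×4.88 + 1.51×134)/(14.11) = 263.8/14.11 = 18.70 mg/L.
Initial deficit D₀ = C_s − DO₀ = 10.4 − 8.814 = 1.586 mg/L.
D(1.08) = [0.276×18.70/(0.794−0.276)](e^(−0.276×1.08) − e^(−0.794×1.08)) + 1.586 e^(−0.794×1.08)
= 9.963 × (0.7422 − 0.4242) + 1.586 × 0.4242 = 3.841 mg/L.
DO = 10.4 − 3.841 = 6.559 mg/L.

DO ≈ 6.56 mg/L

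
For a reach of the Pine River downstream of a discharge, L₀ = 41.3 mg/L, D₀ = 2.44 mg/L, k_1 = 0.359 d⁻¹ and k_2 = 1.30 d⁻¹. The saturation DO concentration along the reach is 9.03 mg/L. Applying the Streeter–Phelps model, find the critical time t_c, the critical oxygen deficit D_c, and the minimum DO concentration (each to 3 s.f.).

t_c = [1/(k_2−k_1)] ln[(k_2/k_1)(1 − D₀(k_2−k_1)/(k_1 L₀))]
= [1/(1.30−0.359)] ln[(1.30/0.359)(1 − 2.44×0.9410/(0.359×41.3))]
= (1/0.9410) ln[3.621 × 0.8451] = 1.063 × ln(3.060) = 1.063 × 1.119 = 1.189 d.
L(t_c) = L₀ e^(−k_1 t_c) = 41.3 × 0.6526 = 26.95 mg/L, and at the critical point k_2 D_c = k_1 L, so D_c = (0.359/1.30) × 26.95 = 7.443 mg/L.
Minimum DO = C_s − D_c = 9.03 − 7.443 = 1.587 mg/L.

t_c ≈ 1.19 d; D_c ≈ 7.44 mg/L; min DO ≈ 1.59 mg/L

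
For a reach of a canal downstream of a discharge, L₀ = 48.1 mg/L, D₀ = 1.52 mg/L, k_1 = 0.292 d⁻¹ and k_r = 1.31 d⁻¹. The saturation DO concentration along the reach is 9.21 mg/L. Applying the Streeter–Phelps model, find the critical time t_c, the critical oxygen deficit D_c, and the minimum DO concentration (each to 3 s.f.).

t_c = [1/(k_r−k_1)] ln[(k_r/k_1)(1 − D₀(k_r−k_1)/(k_1 L₀))]
= [1/(1.31−0.292)] ln[(1.31/0.292)(1 − 1.52×1.018/(0.292×48.1))]
= (1/1.018) ln[4.486 × 0.8898] = 0.9823 × ln(3.992) = 0.9823 × 1.384 = 1.360 d.
L(t_c) = L₀ e^(−k_1 t_c) = 48.1 × 0.6723 = 32.34 mg/L, and at the critical point k_r D_c = k_1 L, so D_c = (0.292/1.31) × 32.34 = 7.208 mg/L.
Minimum DO = C_s − D_c = 9.21 − 7.208 = 2.002 mg/L.

t_c ≈ 1.36 d; D_c ≈ 7.21 mg/L; min DO ≈ 2.00 mg/L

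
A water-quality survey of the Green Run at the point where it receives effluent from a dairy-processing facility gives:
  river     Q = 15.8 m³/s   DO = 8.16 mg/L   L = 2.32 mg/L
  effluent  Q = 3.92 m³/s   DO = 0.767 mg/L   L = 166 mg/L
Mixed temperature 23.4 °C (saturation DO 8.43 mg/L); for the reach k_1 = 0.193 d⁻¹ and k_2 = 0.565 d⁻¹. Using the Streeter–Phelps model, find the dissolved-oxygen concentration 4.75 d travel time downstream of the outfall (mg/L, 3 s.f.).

Mixed DO = (15.8×8.16 + 3.92×0.767)/(15.8+3.92) = 131.9/19.72 = 6.690 mg/L.
Mixed L₀ = (15.8×2.32 + 3.92×166)/(19.72) = 687.4/19.72 = 34.86 mg/L.
Initial deficit D₀ = C_s − DO₀ = 8.43 − 6.690 = 1.740 mg/L.
D(4.75) = [0.193×34.86/(0.565−0.193)](e^(−0.193×4.75) − e^(−0.565×4.75)) + 1.740 e^(−0.565×4.75)
= 18.08 × (0.3998 − 0.06831) + 1.740 × 0.06831 = 6.114 mg/L.
DO = 8.43 − 6.114 = 2.316 mg/L.

DO ≈ 2.32 mg/L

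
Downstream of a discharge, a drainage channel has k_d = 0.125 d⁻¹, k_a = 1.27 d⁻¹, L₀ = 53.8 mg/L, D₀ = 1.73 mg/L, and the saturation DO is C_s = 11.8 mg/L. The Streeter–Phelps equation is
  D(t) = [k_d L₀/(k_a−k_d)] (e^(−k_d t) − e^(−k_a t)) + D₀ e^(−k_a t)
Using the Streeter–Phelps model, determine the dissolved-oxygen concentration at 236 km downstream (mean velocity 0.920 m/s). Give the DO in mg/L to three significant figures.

DO ≈ 7.84 mg/L

Travel time t = x/v = 236 km / (0.920 m/s) = 236000 m / 0.920 m/s = 256500 s = 2.969 d.
k_d L₀/(k_a−k_d) = 0.125×53.8/(1.27−0.125) = 6.725/1.145 = 5.873 mg/L.
e^(−k_d t) = e^(−0.125×2.969) = 0.6900; e^(−k_a t) = e^(−1.27×2.969) = 0.02304.
D = 5.873 × (0.6900 − 0.02304) + 1.73 × 0.02304 = 3.917 + 0.03985 = 3.957 mg/L.
DO = C_s − D = 11.8 − 3.957 = 7.843 mg/L.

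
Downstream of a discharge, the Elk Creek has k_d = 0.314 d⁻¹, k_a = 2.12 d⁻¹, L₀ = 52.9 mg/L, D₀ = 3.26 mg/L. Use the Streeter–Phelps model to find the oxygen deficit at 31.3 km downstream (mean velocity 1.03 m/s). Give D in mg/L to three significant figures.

D ≈ 5.42 mg/L

Travel time t = x/v = 31.3 km / (1.03 m/s) = 31300 m / 1.03 m/s = 30390 s = 0.3517 d.
k_d L₀/(k_a−k_d) = 0.314×52.9/(2.12−0.314) = 16.61/1.806 = 9.197 mg/L.
e^(−k_d t) = e^(−0.314×0.3517) = 0.8954; e^(−k_a t) = e^(−2.12×0.3517) = 0.4744.
D = 9.197 × (0.8954 − 0.4744) + 3.26 × 0.4744 = 3.872 + 1.547 = 5.419 mg/L.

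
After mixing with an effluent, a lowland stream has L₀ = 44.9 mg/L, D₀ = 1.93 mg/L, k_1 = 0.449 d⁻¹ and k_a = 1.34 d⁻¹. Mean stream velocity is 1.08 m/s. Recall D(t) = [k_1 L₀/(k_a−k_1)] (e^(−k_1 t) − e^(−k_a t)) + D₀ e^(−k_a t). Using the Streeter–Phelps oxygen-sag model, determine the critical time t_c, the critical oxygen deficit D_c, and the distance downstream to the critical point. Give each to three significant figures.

t_c ≈ 1.13 d; D_c ≈ 9.07 mg/L; x_c ≈ 105 km

With k_a/k_1 = 2.984 and 1 − D₀(k_a−k_1)/(k_1 L₀) = 0.9147,
t_c = ln(2.984 × 0.9147) / (1.34 − 0.449) = ln(2.730) / 0.8910 = 1.004/0.8910 = 1.127 d.
L(t_c) = L₀ e^(−k_1 t_c) = 44.9 × 0.6029 = 27.07 mg/L, and at the critical point k_a D_c = k_1 L, so D_c = (0.449/1.34) × 27.07 = 9.070 mg/L.
x_c = v t_c = 1.08 m/s × 1.127 d × 86400 s/d = 105200 m ≈ 105 km.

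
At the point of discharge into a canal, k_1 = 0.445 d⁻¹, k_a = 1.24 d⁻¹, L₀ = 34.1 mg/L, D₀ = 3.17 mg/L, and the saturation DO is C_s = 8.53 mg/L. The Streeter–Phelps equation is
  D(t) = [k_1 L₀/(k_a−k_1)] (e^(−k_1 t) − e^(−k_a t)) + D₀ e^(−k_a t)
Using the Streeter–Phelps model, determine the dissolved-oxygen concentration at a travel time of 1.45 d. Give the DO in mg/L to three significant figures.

DO ≈ 1.15 mg/L

k_1 L₀/(k_a−k_1) = 0.445×34.1/(1.24−0.445) = 15.17/0.7950 = 19.09 mg/L.
e^(−k_1 t) = e^(−0.445×1.450) = 0.5245; e^(−k_a t) = e^(−1.24×1.450) = 0.1656.
D = 19.09 × (0.5245 − 0.1656) + 3.17 × 0.1656 = 6.851 + 0.5250 = 7.376 mg/L.
DO = C_s − D = 8.53 − 7.376 = 1.154 mg/L.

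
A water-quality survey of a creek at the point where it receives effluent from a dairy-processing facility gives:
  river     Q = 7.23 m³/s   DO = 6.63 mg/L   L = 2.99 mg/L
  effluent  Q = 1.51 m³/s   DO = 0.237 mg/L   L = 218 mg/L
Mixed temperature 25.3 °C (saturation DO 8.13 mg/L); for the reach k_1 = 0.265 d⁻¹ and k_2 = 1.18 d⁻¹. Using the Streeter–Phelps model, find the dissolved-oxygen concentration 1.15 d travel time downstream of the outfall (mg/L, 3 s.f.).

DO ≈ 1.88 mg/L

Mixed DO = (7.23×6.63 + 1.51×0.237)/(7.23+1.51) = 48.29/8.740 = 5.525 mg/L.
Mixed L₀ = (7.23×2.99 + 1.51×218)/(8.740) = 350.8/8.740 = 40.14 mg/L.
Initial deficit D₀ = C_s − DO₀ = 8.13 − 5.525 = 2.605 mg/L.
D(1.15) = [0.265×40.14/(1.18−0.265)](e^(−0.265×1.15) − e^(−1.18×1.15)) + 2.605 e^(−1.18×1.15)
= 11.62 × (0.7373 − 0.2574) + 2.605 × 0.2574 = 6.249 mg/L.
DO = 8.13 − 6.249 = 1.881 mg/L.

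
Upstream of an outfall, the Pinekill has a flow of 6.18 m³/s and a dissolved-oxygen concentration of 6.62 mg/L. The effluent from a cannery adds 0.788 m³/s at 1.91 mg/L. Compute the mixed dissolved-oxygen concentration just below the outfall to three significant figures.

6.09 mg/L

Flow-weighted mixing: C = (Q_r C_r + Q_w C_w)/(Q_r + Q_w)
= (6.18×6.62 + 0.788×1.91)/(6.18 + 0.788) = 42.42/6.968 = 6.087 mg/L.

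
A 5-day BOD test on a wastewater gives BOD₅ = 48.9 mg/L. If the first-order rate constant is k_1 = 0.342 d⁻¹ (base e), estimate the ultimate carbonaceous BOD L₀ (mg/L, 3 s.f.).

BOD₅ = L₀(1 − e^(−5k_1)) ⇒ L₀ = BOD₅ / (1 − e^(−5×0.342))
= 48.9 / (1 − 0.1809) = 48.9 / 0.8191 = 59.70 mg/L.

L₀ ≈ 59.7 mg/L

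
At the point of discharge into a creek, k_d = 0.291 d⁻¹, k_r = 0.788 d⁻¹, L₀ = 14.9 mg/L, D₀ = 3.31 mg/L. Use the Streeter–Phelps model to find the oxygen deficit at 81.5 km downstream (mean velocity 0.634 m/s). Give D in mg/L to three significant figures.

Travel time t = x/v = 81.5 km / (0.634 m/s) = 81500 m / 0.634 m/s = 128500 s = 1.488 d.
k_d L₀/(k_r−k_d) = 0.291×14.9/(0.788−0.291) = 4.336/0.4970 = 8.724 mg/L.
e^(−k_d t) = e^(−0.291×1.488) = 0.6486; e^(−k_r t) = e^(−0.788×1.488) = 0.3096.
D = 8.724 × (0.6486 − 0.3096) + 3.31 × 0.3096 = 2.957 + 1.025 = 3.982 mg/L.

D ≈ 3.98 mg/L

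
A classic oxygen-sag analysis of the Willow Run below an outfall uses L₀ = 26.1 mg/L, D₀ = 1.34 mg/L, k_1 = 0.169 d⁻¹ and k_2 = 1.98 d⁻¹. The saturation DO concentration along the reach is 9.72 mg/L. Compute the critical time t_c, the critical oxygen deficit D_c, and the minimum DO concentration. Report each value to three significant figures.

At the critical point dD/dt = 0, so k_1 L₀ e^(−k_1 t) = k_2 D. Substituting D(t) from the Streeter–Phelps equation and solving for t gives
t_c = ln[(k_2/k_1)(1 − D₀(k_2−k_1)/(k_1 L₀))] / (k_2−k_1).
Here k_2−k_1 = 1.811 d⁻¹ and 1 − D₀(k_2−k_1)/(k_1 L₀) = 1 − 1.34×1.811/(0.169×26.1) = 0.4498, so
t_c = ln(11.72 × 0.4498) / 1.811 = 1.662 / 1.811 = 0.9178 d.
L(t_c) = L₀ e^(−k_1 t_c) = 26.1 × 0.8563 = 22.35 mg/L, and at the critical point k_2 D_c = k_1 L, so D_c = (0.169/1.98) × 22.35 = 1.908 mg/L.
Minimum DO = C_s − D_c = 9.72 − 1.908 = 7.812 mg/L.

t_c ≈ 0.918 d; D_c ≈ 1.91 mg/L; min DO ≈ 7.81 mg/L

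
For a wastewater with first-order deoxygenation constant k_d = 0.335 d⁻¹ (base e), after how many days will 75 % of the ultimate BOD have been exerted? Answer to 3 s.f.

y/L₀ = 1 − e^(−k_d t) = 0.75 ⇒ e^(−k_d t) = 0.250
t = −ln(0.250) / 0.335 = 1.386 / 0.335 = 4.138 d.

t ≈ 4.14 d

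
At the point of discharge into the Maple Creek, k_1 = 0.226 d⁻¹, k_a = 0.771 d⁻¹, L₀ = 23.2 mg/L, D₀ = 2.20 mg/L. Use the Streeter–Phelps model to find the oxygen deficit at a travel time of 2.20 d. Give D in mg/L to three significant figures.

D ≈ 4.49 mg/L

k_1 L₀/(k_a−k_1) = 0.226×23.2/(0.771−0.226) = 5.243/0.5450 = 9.621 mg/L.
e^(−k_1 t) = e^(−0.226×2.200) = 0.6082; e^(−k_a t) = e^(−0.771×2.200) = 0.1834.
D = 9.621 × (0.6082 − 0.1834) + 2.20 × 0.1834 = 4.087 + 0.4034 = 4.491 mg/L.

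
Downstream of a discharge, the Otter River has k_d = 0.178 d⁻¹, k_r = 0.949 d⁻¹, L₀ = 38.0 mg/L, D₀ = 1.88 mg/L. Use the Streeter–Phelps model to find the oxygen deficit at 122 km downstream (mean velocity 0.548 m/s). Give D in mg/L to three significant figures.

D ≈ 4.95 mg/L

Travel time t = x/v = 122 km / (0.548 m/s) = 122000 m / 0.548 m/s = 222600 s = 2.577 d.
k_d L₀/(k_r−k_d) = 0.178×38.0/(0.949−0.178) = 6.764/0.7710 = 8.773 mg/L.
e^(−k_d t) = e^(−0.178×2.577) = 0.6321; e^(−k_r t) = e^(−0.949×2.577) = 0.08670.
D = 8.773 × (0.6321 − 0.08670) + 1.88 × 0.08670 = 4.785 + 0.1630 = 4.948 mg/L.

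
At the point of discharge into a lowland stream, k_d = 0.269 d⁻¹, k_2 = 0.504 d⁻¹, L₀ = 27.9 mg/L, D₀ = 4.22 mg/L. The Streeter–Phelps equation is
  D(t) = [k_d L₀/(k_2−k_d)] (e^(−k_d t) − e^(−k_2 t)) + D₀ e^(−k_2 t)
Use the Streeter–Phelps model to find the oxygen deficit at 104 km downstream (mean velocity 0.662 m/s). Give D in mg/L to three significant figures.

Travel time t = x/v = 104 km / (0.662 m/s) = 104000 m / 0.662 m/s = 157100 s = 1.818 d.
k_d L₀/(k_2−k_d) = 0.269×27.9/(0.504−0.269) = 7.505/0.2350 = 31.94 mg/L.
e^(−k_d t) = e^(−0.269×1.818) = 0.6132; e^(−k_2 t) = e^(−0.504×1.818) = 0.4000.
D = 31.94 × (0.6132 − 0.4000) + 4.22 × 0.4000 = 6.809 + 1.688 = 8.497 mg/L.

D ≈ 8.50 mg/L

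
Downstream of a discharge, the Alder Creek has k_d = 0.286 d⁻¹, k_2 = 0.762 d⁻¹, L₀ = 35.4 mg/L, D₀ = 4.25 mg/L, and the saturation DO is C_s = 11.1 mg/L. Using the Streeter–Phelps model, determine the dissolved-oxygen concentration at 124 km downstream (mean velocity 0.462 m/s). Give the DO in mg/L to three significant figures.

DO ≈ 3.95 mg/L

Travel time t = x/v = 124 km / (0.462 m/s) = 124000 m / 0.462 m/s = 268400 s = 3.106 d.
k_d L₀/(k_2−k_d) = 0.286×35.4/(0.762−0.286) = 10.12/0.4760 = 21.27 mg/L.
e^(−k_d t) = e^(−0.286×3.106) = 0.4113; e^(−k_2 t) = e^(−0.762×3.106) = 0.09375.
D = 21.27 × (0.4113 − 0.09375) + 4.25 × 0.09375 = 6.754 + 0.3984 = 7.153 mg/L.
DO = C_s − D = 11.1 − 7.153 = 3.947 mg/L.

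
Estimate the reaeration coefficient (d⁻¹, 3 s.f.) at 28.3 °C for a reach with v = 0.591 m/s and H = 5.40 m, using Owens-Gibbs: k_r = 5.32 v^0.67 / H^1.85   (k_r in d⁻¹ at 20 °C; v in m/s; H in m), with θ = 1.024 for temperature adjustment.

k_r(20) = 5.32 × 0.591^0.67 / 5.40^1.85 = 5.32 × 0.7030 / 22.64 = 0.1652 d⁻¹.
k_r(28.3) = 0.1652 × 1.024^(28.3−20) = 0.1652 × 1.218 = 0.2011 d⁻¹.

k_r ≈ 0.201 d⁻¹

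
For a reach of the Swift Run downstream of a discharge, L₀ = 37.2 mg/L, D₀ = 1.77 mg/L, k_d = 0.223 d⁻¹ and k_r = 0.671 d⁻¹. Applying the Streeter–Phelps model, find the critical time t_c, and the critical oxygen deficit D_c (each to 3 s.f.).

t_c = [1/(k_r−k_d)] ln[(k_r/k_d)(1 − D₀(k_r−k_d)/(k_d L₀))]
= [1/(0.671−0.223)] ln[(0.671/0.223)(1 − 1.77×0.4480/(0.223×37.2))]
= (1/0.4480) ln[3.009 × 0.9044] = 2.232 × ln(2.721) = 2.232 × 1.001 = 2.235 d.
L(t_c) = L₀ e^(−k_d t_c) = 37.2 × 0.6075 = 22.60 mg/L, and at the critical point k_r D_c = k_d L, so D_c = (0.223/0.671) × 22.60 = 7.511 mg/L.

t_c ≈ 2.23 d; D_c ≈ 7.51 mg/L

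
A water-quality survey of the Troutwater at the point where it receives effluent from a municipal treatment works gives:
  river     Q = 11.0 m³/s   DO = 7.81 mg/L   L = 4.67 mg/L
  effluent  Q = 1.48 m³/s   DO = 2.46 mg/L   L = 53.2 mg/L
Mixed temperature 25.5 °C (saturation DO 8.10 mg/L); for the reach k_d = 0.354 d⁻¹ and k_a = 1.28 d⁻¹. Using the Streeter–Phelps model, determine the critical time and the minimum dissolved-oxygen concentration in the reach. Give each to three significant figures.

t_c ≈ 1.10 d; minimum DO ≈ 6.15 mg/L

Mixed DO = (11.0×7.81 + 1.48×2.46)/(11.0+1.48) = 89.55/12.48 = 7.176 mg/L.
Mixed L₀ = (11.0×4.67 + 1.48×53.2)/(12.48) = 130.1/12.48 = 10.43 mg/L.
Initial deficit D₀ = C_s − DO₀ = 8.10 − 7.176 = 0.9245 mg/L.
t_c = (1/0.9260) ln[(1.28/0.354)(1 − 0.9245×0.9260/(0.354×10.43))] = 1.080 × ln(2.777) = 1.103 d.
D_c = (0.354/1.28) × 10.43 × e^(−0.354×1.103) = 0.2766 × 10.43 × 0.6767 = 1.951 mg/L.
Minimum DO = 8.10 − 1.951 = 6.149 mg/L.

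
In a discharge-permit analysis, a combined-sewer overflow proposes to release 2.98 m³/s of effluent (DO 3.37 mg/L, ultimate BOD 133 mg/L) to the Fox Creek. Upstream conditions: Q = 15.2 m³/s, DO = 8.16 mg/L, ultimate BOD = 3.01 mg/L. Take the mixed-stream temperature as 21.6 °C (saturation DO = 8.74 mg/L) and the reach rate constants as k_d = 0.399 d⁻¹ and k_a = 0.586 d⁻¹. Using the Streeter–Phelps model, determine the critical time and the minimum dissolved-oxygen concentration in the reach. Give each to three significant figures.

Mixed DO = (15.2×8.16 + 2.98×3.37)/(15.2+2.98) = 134.1/18.18 = 7.375 mg/L.
Mixed L₀ = (15.2×3.01 + 2.98×133)/(18.18) = 442.1/18.18 = 24.32 mg/L.
Initial deficit D₀ = C_s − DO₀ = 8.74 − 7.375 = 1.365 mg/L.
t_c = (1/0.1870) ln[(0.586/0.399)(1 − 1.365×0.1870/(0.399×24.32))] = 5.348 × ln(1.430) = 1.913 d.
D_c = (0.399/0.586) × 24.32 × e^(−0.399×1.913) = 0.6809 × 24.32 × 0.4662 = 7.719 mg/L.
Minimum DO = 8.74 − 7.719 = 1.021 mg/L.

t_c ≈ 1.91 d; minimum DO ≈ 1.02 mg/L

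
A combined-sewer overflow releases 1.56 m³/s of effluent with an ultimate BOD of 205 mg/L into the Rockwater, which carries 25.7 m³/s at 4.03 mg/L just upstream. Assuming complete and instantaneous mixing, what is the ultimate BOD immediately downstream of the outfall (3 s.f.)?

Flow-weighted mixing: C = (Q_r C_r + Q_w C_w)/(Q_r + Q_w)
= (25.7×4.03 + 1.56×205)/(25.7 + 1.56) = 423.4/27.26 = 15.53 mg/L.

15.5 mg/L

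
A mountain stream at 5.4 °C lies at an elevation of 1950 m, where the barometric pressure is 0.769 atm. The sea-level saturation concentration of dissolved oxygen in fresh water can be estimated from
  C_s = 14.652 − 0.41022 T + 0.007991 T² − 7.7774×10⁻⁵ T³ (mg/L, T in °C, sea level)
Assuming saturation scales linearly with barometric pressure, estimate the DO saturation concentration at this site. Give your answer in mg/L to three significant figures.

C_s ≈ 9.73 mg/L

At sea level: C_s = 14.652 − 0.41022×5.4 + 0.007991×5.4² − 7.7774×10⁻⁵×5.4³ = 12.66 mg/L.
Pressure correction: C_s' = 12.66 × 0.769 = 9.734 mg/L.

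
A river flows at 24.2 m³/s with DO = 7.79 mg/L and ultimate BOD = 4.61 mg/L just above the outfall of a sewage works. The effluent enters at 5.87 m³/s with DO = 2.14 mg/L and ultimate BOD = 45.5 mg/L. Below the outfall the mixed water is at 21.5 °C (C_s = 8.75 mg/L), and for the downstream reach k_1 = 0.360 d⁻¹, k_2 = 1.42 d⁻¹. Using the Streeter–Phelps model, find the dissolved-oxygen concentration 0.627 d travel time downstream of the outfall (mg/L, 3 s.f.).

Mixed DO = (24.2×7.79 + 5.87×2.14)/(24.2+5.87) = 201.1/30.07 = 6.687 mg/L.
Mixed L₀ = (24.2×4.61 + 5.87×45.5)/(30.07) = 378.6/30.07 = 12.59 mg/L.
Initial deficit D₀ = C_s − DO₀ = 8.75 − 6.687 = 2.063 mg/L.
D(0.627) = [0.360×12.59/(1.42−0.360)](e^(−0.360×0.627) − e^(−1.42×0.627)) + 2.063 e^(−1.42×0.627)
= 4.277 × (0.7979 − 0.4105) + 2.063 × 0.4105 = 2.504 mg/L.
DO = 8.75 − 2.504 = 6.246 mg/L.

DO ≈ 6.25 mg/L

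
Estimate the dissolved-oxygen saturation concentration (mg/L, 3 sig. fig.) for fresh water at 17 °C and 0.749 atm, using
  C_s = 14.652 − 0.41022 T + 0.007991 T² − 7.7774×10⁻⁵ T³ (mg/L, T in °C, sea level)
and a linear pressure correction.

At sea level: C_s = 14.652 − 0.41022×17 + 0.007991×17² − 7.7774×10⁻⁵×17³ = 9.606 mg/L.
Pressure correction: C_s' = 9.606 × 0.749 = 7.195 mg/L.

C_s ≈ 7.19 mg/L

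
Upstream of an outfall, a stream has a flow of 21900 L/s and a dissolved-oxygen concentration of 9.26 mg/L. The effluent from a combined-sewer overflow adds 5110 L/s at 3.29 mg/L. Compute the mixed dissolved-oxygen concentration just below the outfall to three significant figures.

Flow-weighted mixing: C = (Q_r C_r + Q_w C_w)/(Q_r + Q_w)
= (21900×9.26 + 5110×3.29)/(21900 + 5110) = 219600/27010 = 8.131 mg/L.

8.13 mg/L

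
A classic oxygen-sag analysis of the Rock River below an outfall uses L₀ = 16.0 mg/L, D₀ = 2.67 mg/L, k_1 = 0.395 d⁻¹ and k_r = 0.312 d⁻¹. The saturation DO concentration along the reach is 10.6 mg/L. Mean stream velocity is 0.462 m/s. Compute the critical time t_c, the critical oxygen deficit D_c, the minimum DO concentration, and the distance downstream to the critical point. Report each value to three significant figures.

t_c ≈ 2.43 d; D_c ≈ 7.77 mg/L; min DO ≈ 2.83 mg/L; x_c ≈ 96.9 km

With k_r/k_1 = 0.7899 and 1 − D₀(k_r−k_1)/(k_1 L₀) = 1.035,
t_c = ln(0.7899 × 1.035) / (0.312 − 0.395) = ln(0.8176) / -0.08300 = -0.2014/-0.08300 = 2.427 d.
D_c = (k_1/k_r) L₀ e^(−k_1 t_c) = (0.395/0.312) × 16.0 × e^(−0.395×2.427) = 1.266 × 16.0 × 0.3834 = 7.767 mg/L.
Minimum DO = C_s − D_c = 10.6 − 7.767 = 2.833 mg/L.
x_c = v t_c = 0.462 m/s × 2.427 d × 86400 s/d = 96870 m ≈ 96.9 km.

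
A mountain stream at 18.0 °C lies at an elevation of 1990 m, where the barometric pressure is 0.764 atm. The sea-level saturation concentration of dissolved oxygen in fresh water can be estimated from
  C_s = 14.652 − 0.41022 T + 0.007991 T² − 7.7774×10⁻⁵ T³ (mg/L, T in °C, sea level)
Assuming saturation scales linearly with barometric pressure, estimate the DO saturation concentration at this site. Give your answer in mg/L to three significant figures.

C_s ≈ 7.18 mg/L

At sea level: C_s = 14.652 − 0.41022×18.0 + 0.007991×18.0² − 7.7774×10⁻⁵×18.0³ = 9.404 mg/L.
Pressure correction: C_s' = 9.404 × 0.764 = 7.184 mg/L.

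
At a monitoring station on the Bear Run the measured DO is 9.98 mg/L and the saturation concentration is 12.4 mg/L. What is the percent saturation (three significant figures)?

% saturation = C/C_s × 100 = 9.98/12.4 × 100 = 80.5 %.

80.5 % saturation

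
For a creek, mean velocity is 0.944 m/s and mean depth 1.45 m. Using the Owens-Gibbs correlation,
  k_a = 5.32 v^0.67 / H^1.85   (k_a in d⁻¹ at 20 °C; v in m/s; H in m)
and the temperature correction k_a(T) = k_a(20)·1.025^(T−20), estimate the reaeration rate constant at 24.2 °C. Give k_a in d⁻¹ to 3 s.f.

k_a ≈ 2.86 d⁻¹

k_a(20) = 5.32 × 0.944^0.67 / 1.45^1.85 = 5.32 × 0.9621 / 1.989 = 2.574 d⁻¹.
k_a(24.2) = 2.574 × 1.025^(24.2−20) = 2.574 × 1.109 = 2.855 d⁻¹.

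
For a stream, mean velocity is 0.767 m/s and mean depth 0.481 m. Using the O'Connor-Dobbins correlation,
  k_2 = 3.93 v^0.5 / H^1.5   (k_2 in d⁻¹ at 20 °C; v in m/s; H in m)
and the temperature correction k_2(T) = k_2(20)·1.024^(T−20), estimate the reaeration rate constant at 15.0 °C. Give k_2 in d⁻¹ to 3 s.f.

k_2(20) = 3.93 × 0.767^0.5 / 0.481^1.5 = 3.93 × 0.8758 / 0.3336 = 10.32 d⁻¹.
k_2(15.0) = 10.32 × 1.024^(15.0−20) = 10.32 × 0.8882 = 9.164 d⁻¹.

k_2 ≈ 9.16 d⁻¹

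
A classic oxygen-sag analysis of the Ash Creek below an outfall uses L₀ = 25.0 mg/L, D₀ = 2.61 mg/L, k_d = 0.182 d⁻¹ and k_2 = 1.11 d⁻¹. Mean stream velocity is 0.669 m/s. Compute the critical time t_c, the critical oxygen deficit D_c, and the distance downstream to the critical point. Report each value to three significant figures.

t_c = [1/(k_2−k_d)] ln[(k_2/k_d)(1 − D₀(k_2−k_d)/(k_d L₀))]
= [1/(1.11−0.182)] ln[(1.11/0.182)(1 − 2.61×0.9280/(0.182×25.0))]
= (1/0.9280) ln[6.099 × 0.4677] = 1.078 × ln(2.852) = 1.078 × 1.048 = 1.129 d.
L(t_c) = L₀ e^(−k_d t_c) = 25.0 × 0.8142 = 20.35 mg/L, and at the critical point k_2 D_c = k_d L, so D_c = (0.182/1.11) × 20.35 = 3.337 mg/L.
x_c = v t_c = 0.669 m/s × 1.129 d × 86400 s/d = 65280 m ≈ 65.3 km.

t_c ≈ 1.13 d; D_c ≈ 3.34 mg/L; x_c ≈ 65.3 km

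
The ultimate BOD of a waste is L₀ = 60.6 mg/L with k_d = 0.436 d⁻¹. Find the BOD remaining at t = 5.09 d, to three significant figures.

L_t = L₀ e^(−k_d t) = 60.6 × e^(−0.436×5.09) = 60.6 × 0.1087 = 6.587 mg/L.

L ≈ 6.59 mg/L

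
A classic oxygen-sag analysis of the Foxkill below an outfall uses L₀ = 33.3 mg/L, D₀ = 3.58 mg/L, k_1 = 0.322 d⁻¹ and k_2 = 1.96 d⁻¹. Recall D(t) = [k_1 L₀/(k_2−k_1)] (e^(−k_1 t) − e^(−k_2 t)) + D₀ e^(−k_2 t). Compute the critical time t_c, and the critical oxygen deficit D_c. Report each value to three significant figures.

At the critical point dD/dt = 0, so k_1 L₀ e^(−k_1 t) = k_2 D. Substituting D(t) from the Streeter–Phelps equation and solving for t gives
t_c = ln[(k_2/k_1)(1 − D₀(k_2−k_1)/(k_1 L₀))] / (k_2−k_1).
Here k_2−k_1 = 1.638 d⁻¹ and 1 − D₀(k_2−k_1)/(k_1 L₀) = 1 − 3.58×1.638/(0.322×33.3) = 0.4531, so
t_c = ln(6.087 × 0.4531) / 1.638 = 1.015 / 1.638 = 0.6194 d.
L(t_c) = L₀ e^(−k_1 t_c) = 33.3 × 0.8192 = 27.28 mg/L, and at the critical point k_2 D_c = k_1 L, so D_c = (0.322/1.96) × 27.28 = 4.482 mg/L.

t_c ≈ 0.619 d; D_c ≈ 4.48 mg/L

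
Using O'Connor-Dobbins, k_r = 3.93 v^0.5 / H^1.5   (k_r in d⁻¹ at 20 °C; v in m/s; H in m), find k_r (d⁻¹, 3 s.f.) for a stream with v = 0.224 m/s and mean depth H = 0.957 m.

k_r = 3.93 × 0.224^0.5 / 0.957^1.5 = 3.93 × 0.4733 / 0.9362 = 1.987 d⁻¹.

k_r ≈ 1.99 d⁻¹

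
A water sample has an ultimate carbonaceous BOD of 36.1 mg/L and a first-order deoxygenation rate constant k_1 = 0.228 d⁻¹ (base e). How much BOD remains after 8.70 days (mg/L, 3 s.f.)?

L ≈ 4.97 mg/L

L_t = L₀ e^(−k_1 t) = 36.1 × e^(−0.228×8.70) = 36.1 × 0.1376 = 4.966 mg/L.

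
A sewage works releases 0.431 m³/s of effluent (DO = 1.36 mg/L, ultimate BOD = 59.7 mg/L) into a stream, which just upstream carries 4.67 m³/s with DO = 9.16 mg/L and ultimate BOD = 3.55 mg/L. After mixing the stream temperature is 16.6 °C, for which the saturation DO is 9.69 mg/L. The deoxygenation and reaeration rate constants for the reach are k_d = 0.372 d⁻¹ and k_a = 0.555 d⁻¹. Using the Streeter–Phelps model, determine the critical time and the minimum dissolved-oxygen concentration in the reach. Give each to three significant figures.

Mixed DO = (4.67×9.16 + 0.431×1.36)/(4.67+0.431) = 43.36/5.101 = 8.501 mg/L.
Mixed L₀ = (4.67×3.55 + 0.431×59.7)/(5.101) = 42.31/5.101 = 8.294 mg/L.
Initial deficit D₀ = C_s − DO₀ = 9.69 − 8.501 = 1.189 mg/L.
t_c = (1/0.1830) ln[(0.555/0.372)(1 − 1.189×0.1830/(0.372×8.294))] = 5.464 × ln(1.387) = 1.787 d.
D_c = (0.372/0.555) × 8.294 × e^(−0.372×1.787) = 0.6703 × 8.294 × 0.5145 = 2.860 mg/L.
Minimum DO = 9.69 − 2.860 = 6.830 mg/L.

t_c ≈ 1.79 d; minimum DO ≈ 6.83 mg/L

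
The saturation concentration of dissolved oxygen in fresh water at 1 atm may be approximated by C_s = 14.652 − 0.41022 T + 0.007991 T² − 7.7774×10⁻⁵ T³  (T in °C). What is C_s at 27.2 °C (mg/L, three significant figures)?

C_s = 14.652 − 0.41022×27.2 + 0.007991×27.2² − 7.7774×10⁻⁵×27.2³ = 7.841 mg/L.

C_s ≈ 7.84 mg/L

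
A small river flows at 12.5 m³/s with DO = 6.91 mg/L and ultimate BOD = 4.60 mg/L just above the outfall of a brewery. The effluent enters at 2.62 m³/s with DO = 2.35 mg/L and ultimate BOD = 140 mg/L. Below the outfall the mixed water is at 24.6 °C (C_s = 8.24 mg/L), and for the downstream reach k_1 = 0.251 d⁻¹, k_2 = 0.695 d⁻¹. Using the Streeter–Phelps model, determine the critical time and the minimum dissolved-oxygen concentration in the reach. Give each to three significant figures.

t_c ≈ 1.97 d; minimum DO ≈ 2.06 mg/L

Mixed DO = (12.5×6.91 + 2.62×2.35)/(12.5+2.62) = 92.53/15.12 = 6.120 mg/L.
Mixed L₀ = (12.5×4.60 + 2.62×140)/(15.12) = 424.3/15.12 = 28.06 mg/L.
Initial deficit D₀ = C_s − DO₀ = 8.24 − 6.120 = 2.120 mg/L.
t_c = (1/0.4440) ln[(0.695/0.251)(1 − 2.120×0.4440/(0.251×28.06))] = 2.252 × ln(2.399) = 1.971 d.
D_c = (0.251/0.695) × 28.06 × e^(−0.251×1.971) = 0.3612 × 28.06 × 0.6098 = 6.180 mg/L.
Minimum DO = 8.24 − 6.180 = 2.060 mg/L.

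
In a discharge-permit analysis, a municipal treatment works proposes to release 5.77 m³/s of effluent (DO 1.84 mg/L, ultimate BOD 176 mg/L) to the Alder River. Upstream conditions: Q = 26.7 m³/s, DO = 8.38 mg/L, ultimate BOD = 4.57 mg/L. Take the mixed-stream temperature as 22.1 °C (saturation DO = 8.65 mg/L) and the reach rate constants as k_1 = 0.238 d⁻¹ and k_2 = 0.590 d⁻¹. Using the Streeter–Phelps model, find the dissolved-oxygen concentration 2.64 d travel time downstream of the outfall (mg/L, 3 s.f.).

DO ≈ 0.701 mg/L

Mixed DO = (26.7×8.38 + 5.77×1.84)/(26.7+5.77) = 234.4/32.47 = 7.218 mg/L.
Mixed L₀ = (26.7×4.57 + 5.77×176)/(32.47) = 1138/32.47 = 35.03 mg/L.
Initial deficit D₀ = C_s − DO₀ = 8.65 − 7.218 = 1.432 mg/L.
D(2.64) = [0.238×35.03/(0.590−0.238)](e^(−0.238×2.64) − e^(−0.590×2.64)) + 1.432 e^(−0.590×2.64)
= 23.69 × (0.5335 − 0.2106) + 1.432 × 0.2106 = 7.949 mg/L.
DO = 8.65 − 7.949 = 0.7009 mg/L.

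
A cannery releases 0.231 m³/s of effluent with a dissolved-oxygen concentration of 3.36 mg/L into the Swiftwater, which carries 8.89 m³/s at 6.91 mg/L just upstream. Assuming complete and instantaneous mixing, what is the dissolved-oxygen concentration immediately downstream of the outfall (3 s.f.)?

6.82 mg/L

Flow-weighted mixing: C = (Q_r C_r + Q_w C_w)/(Q_r + Q_w)
= (8.89×6.91 + 0.231×3.36)/(8.89 + 0.231) = 62.21/9.121 = 6.820 mg/L.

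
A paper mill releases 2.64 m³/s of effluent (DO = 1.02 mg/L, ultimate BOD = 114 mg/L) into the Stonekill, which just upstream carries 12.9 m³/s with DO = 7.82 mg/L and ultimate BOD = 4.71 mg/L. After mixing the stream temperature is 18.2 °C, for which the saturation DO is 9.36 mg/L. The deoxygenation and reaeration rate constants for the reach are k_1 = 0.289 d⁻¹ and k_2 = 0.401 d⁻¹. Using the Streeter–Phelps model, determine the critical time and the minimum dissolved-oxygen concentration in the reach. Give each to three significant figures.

Mixed DO = (12.9×7.82 + 2.64×1.02)/(12.9+2.64) = 103.6/15.54 = 6.665 mg/L.
Mixed L₀ = (12.9×4.71 + 2.64×114)/(15.54) = 361.7/15.54 = 23.28 mg/L.
Initial deficit D₀ = C_s − DO₀ = 9.36 − 6.665 = 2.695 mg/L.
t_c = (1/0.1120) ln[(0.401/0.289)(1 − 2.695×0.1120/(0.289×23.28))] = 8.929 × ln(1.325) = 2.514 d.
D_c = (0.289/0.401) × 23.28 × e^(−0.289×2.514) = 0.7207 × 23.28 × 0.4835 = 8.111 mg/L.
Minimum DO = 9.36 − 8.111 = 1.249 mg/L.

t_c ≈ 2.51 d; minimum DO ≈ 1.25 mg/L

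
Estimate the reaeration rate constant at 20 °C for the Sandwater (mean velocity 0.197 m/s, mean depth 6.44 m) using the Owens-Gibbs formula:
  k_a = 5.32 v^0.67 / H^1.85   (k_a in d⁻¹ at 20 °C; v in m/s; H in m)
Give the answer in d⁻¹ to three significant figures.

k_a = 5.32 × 0.197^0.67 / 6.44^1.85 = 5.32 × 0.3367 / 31.36 = 0.05712 d⁻¹.

k_a ≈ 0.0571 d⁻¹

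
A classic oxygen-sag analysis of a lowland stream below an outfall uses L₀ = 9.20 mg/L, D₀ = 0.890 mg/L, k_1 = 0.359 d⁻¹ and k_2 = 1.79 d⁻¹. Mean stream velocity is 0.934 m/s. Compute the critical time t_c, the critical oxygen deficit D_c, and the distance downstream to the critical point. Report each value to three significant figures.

t_c ≈ 0.782 d; D_c ≈ 1.39 mg/L; x_c ≈ 63.1 km

With k_2/k_1 = 4.986 and 1 − D₀(k_2−k_1)/(k_1 L₀) = 0.6144,
t_c = ln(4.986 × 0.6144) / (1.79 − 0.359) = ln(3.063) / 1.431 = 1.120/1.431 = 0.7823 d.
D_c = (k_1/k_2) L₀ e^(−k_1 t_c) = (0.359/1.79) × 9.20 × e^(−0.359×0.7823) = 0.2006 × 9.20 × 0.7551 = 1.393 mg/L.
x_c = v t_c = 0.934 m/s × 0.7823 d × 86400 s/d = 63130 m ≈ 63.1 km.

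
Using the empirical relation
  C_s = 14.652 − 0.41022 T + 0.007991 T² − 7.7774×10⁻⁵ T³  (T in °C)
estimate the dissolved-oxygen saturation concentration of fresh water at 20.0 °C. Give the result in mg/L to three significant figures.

C_s = 14.652 − 0.41022×20.0 + 0.007991×20.0² − 7.7774×10⁻⁵×20.0³ = 9.022 mg/L.

C_s ≈ 9.02 mg/L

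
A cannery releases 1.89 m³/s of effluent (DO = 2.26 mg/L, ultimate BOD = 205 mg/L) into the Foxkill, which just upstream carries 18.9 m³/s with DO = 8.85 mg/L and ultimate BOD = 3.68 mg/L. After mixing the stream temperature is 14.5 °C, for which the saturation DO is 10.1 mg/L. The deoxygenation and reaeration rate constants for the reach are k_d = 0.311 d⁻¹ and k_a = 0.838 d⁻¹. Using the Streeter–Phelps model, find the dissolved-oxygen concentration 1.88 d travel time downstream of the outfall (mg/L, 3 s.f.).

Mixed DO = (18.9×8.85 + 1.89×2.26)/(18.9+1.89) = 171.5/20.79 = 8.251 mg/L.
Mixed L₀ = (18.9×3.68 + 1.89×205)/(20.79) = 457.0/20.79 = 21.98 mg/L.
Initial deficit D₀ = C_s − DO₀ = 10.1 − 8.251 = 1.849 mg/L.
D(1.88) = [0.311×21.98/(0.838−0.311)](e^(−0.311×1.88) − e^(−0.838×1.88)) + 1.849 e^(−0.838×1.88)
= 12.97 × (0.5573 − 0.2069) + 1.849 × 0.2069 = 4.928 mg/L.
DO = 10.1 − 4.928 = 5.172 mg/L.

DO ≈ 5.17 mg/L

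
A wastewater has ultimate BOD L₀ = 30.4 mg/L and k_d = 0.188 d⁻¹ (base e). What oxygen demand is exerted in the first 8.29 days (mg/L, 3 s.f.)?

y ≈ 24.0 mg/L

y_t = L₀(1 − e^(−k_d t)) = 30.4 × (1 − e^(−0.188×8.29))
= 30.4 × (1 − 0.2104) = 30.4 × 0.7896 = 24.00 mg/L.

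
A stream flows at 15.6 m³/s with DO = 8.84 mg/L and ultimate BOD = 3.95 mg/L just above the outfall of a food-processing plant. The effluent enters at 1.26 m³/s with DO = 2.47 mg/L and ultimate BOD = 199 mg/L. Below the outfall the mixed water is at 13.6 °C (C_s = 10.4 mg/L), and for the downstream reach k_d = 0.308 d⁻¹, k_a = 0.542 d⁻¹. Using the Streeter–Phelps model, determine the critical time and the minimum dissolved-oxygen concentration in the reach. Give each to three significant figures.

Mixed DO = (15.6×8.84 + 1.26×2.47)/(15.6+1.26) = 141.0/16.86 = 8.364 mg/L.
Mixed L₀ = (15.6×3.95 + 1.26×199)/(16.86) = 312.4/16.86 = 18.53 mg/L.
Initial deficit D₀ = C_s − DO₀ = 10.4 − 8.364 = 2.036 mg/L.
t_c = (1/0.2340) ln[(0.542/0.308)(1 − 2.036×0.2340/(0.308×18.53))] = 4.274 × ln(1.613) = 2.043 d.
D_c = (0.308/0.542) × 18.53 × e^(−0.308×2.043) = 0.5683 × 18.53 × 0.5331 = 5.612 mg/L.
Minimum DO = 10.4 − 5.612 = 4.788 mg/L.

t_c ≈ 2.04 d; minimum DO ≈ 4.79 mg/L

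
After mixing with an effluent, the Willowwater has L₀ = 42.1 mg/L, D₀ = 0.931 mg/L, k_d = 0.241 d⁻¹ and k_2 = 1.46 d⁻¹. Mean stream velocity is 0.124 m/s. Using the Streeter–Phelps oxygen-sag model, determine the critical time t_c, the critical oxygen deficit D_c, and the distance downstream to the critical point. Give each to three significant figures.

With k_2/k_d = 6.058 and 1 − D₀(k_2−k_d)/(k_d L₀) = 0.8881,
t_c = ln(6.058 × 0.8881) / (1.46 − 0.241) = ln(5.380) / 1.219 = 1.683/1.219 = 1.380 d.
L(t_c) = L₀ e^(−k_d t_c) = 42.1 × 0.7170 = 30.19 mg/L, and at the critical point k_2 D_c = k_d L, so D_c = (0.241/1.46) × 30.19 = 4.983 mg/L.
x_c = v t_c = 0.124 m/s × 1.380 d × 86400 s/d = 14790 m ≈ 14.8 km.

t_c ≈ 1.38 d; D_c ≈ 4.98 mg/L; x_c ≈ 14.8 km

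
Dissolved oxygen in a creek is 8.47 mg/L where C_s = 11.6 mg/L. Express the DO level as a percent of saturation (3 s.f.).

73.0 % saturation

% saturation = C/C_s × 100 = 8.47/11.6 × 100 = 73.0 %.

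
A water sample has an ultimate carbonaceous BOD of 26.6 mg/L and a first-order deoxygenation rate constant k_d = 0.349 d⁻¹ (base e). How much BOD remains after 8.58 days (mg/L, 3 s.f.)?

L_t = L₀ e^(−k_d t) = 26.6 × e^(−0.349×8.58) = 26.6 × 0.05007 = 1.332 mg/L.

L ≈ 1.33 mg/L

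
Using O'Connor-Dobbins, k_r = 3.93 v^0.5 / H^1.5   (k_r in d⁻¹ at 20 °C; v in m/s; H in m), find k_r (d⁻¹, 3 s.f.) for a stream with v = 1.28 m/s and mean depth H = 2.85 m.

k_r = 3.93 × 1.28^0.5 / 2.85^1.5 = 3.93 × 1.131 / 4.811 = 0.9241 d⁻¹.

k_r ≈ 0.924 d⁻¹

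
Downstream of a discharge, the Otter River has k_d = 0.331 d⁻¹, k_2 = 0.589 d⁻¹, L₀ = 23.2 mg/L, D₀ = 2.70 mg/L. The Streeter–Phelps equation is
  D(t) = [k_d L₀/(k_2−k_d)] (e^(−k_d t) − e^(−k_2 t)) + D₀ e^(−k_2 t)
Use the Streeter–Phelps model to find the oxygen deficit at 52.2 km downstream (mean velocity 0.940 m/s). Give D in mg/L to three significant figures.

Travel time t = x/v = 52.2 km / (0.940 m/s) = 52200 m / 0.940 m/s = 55530 s = 0.6427 d.
k_d L₀/(k_2−k_d) = 0.331×23.2/(0.589−0.331) = 7.679/0.2580 = 29.76 mg/L.
e^(−k_d t) = e^(−0.331×0.6427) = 0.8084; e^(−k_2 t) = e^(−0.589×0.6427) = 0.6848.
D = 29.76 × (0.8084 − 0.6848) + 2.70 × 0.6848 = 3.677 + 1.849 = 5.526 mg/L.

D ≈ 5.53 mg/L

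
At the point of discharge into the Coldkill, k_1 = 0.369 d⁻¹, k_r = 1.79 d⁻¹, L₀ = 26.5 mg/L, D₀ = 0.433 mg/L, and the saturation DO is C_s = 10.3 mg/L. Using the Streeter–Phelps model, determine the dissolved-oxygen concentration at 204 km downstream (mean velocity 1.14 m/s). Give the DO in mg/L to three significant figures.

Travel time t = x/v = 204 km / (1.14 m/s) = 204000 m / 1.14 m/s = 178900 s = 2.071 d.
k_1 L₀/(k_r−k_1) = 0.369×26.5/(1.79−0.369) = 9.778/1.421 = 6.881 mg/L.
e^(−k_1 t) = e^(−0.369×2.071) = 0.4657; e^(−k_r t) = e^(−1.79×2.071) = 0.02454.
D = 6.881 × (0.4657 − 0.02454) + 0.433 × 0.02454 = 3.036 + 0.01063 = 3.046 mg/L.
DO = C_s − D = 10.3 − 3.046 = 7.254 mg/L.

DO ≈ 7.25 mg/L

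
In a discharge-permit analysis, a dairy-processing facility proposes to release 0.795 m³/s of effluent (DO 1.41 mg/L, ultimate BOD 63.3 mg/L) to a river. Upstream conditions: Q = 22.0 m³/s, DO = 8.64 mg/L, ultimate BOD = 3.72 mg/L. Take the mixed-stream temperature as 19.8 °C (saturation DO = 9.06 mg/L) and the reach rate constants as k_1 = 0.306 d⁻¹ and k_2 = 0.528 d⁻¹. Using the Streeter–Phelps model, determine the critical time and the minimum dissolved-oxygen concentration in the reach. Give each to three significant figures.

t_c ≈ 2.06 d; minimum DO ≈ 7.27 mg/L

Mixed DO = (22.0×8.64 + 0.795×1.41)/(22.0+0.795) = 191.2/22.80 = 8.388 mg/L.
Mixed L₀ = (22.0×3.72 + 0.795×63.3)/(22.80) = 132.2/22.80 = 5.798 mg/L.
Initial deficit D₀ = C_s − DO₀ = 9.06 − 8.388 = 0.6722 mg/L.
t_c = (1/0.2220) ln[(0.528/0.306)(1 − 0.6722×0.2220/(0.306×5.798))] = 4.505 × ln(1.580) = 2.062 d.
D_c = (0.306/0.528) × 5.798 × e^(−0.306×2.062) = 0.5795 × 5.798 × 0.5322 = 1.788 mg/L.
Minimum DO = 9.06 − 1.788 = 7.272 mg/L.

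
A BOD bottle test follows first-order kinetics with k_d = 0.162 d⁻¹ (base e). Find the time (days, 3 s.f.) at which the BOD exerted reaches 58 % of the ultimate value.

y/L₀ = 1 − e^(−k_d t) = 0.58 ⇒ e^(−k_d t) = 0.420
t = −ln(0.420) / 0.162 = 0.8675 / 0.162 = 5.355 d.

t ≈ 5.35 d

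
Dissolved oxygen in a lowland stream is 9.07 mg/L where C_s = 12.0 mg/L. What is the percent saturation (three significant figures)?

75.6 % saturation

% saturation = C/C_s × 100 = 9.07/12.0 × 100 = 75.6 %.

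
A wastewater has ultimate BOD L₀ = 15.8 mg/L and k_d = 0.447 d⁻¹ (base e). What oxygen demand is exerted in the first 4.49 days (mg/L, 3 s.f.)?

y_t = L₀(1 − e^(−k_d t)) = 15.8 × (1 − e^(−0.447×4.49))
= 15.8 × (1 − 0.1344) = 15.8 × 0.8656 = 13.68 mg/L.

y ≈ 13.7 mg/L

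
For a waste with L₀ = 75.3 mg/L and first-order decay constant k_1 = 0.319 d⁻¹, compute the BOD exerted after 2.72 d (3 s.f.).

y ≈ 43.7 mg/L

y_t = L₀(1 − e^(−k_1 t)) = 75.3 × (1 − e^(−0.319×2.72))
= 75.3 × (1 − 0.4199) = 75.3 × 0.5801 = 43.68 mg/L.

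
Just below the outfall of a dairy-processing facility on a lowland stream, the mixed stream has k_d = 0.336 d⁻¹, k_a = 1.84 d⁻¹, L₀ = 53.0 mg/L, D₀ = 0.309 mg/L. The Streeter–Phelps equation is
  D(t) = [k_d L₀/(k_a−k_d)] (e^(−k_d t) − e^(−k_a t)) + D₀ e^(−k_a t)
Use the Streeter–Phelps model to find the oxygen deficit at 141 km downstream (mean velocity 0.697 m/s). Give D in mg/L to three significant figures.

Travel time t = x/v = 141 km / (0.697 m/s) = 141000 m / 0.697 m/s = 202300 s = 2.341 d.
k_d L₀/(k_a−k_d) = 0.336×53.0/(1.84−0.336) = 17.81/1.504 = 11.84 mg/L.
e^(−k_d t) = e^(−0.336×2.341) = 0.4553; e^(−k_a t) = e^(−1.84×2.341) = 0.01346.
D = 11.84 × (0.4553 − 0.01346) + 0.309 × 0.01346 = 5.232 + 0.004159 = 5.236 mg/L.

D ≈ 5.24 mg/L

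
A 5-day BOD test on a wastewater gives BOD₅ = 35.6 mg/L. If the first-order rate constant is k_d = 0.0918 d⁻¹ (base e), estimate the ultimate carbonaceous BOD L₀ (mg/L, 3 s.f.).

BOD₅ = L₀(1 − e^(−5k_d)) ⇒ L₀ = BOD₅ / (1 − e^(−5×0.0918))
= 35.6 / (1 − 0.6319) = 35.6 / 0.3681 = 96.72 mg/L.

L₀ ≈ 96.7 mg/L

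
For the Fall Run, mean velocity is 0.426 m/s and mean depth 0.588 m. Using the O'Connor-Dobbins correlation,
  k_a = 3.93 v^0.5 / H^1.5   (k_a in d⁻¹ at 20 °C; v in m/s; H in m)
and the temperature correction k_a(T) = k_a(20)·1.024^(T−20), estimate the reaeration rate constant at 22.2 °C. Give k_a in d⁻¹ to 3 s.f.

k_a ≈ 5.99 d⁻¹

k_a(20) = 3.93 × 0.426^0.5 / 0.588^1.5 = 3.93 × 0.6527 / 0.4509 = 5.689 d⁻¹.
k_a(22.2) = 5.689 × 1.024^(22.2−20) = 5.689 × 1.054 = 5.994 d⁻¹.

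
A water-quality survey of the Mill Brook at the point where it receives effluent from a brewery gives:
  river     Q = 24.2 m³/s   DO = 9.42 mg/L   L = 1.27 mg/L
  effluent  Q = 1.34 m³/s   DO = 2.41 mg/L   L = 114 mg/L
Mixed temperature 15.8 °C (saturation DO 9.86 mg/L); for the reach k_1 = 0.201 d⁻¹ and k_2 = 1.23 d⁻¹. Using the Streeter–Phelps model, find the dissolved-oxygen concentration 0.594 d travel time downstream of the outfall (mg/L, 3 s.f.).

DO ≈ 8.90 mg/L

Mixed DO = (24.2×9.42 + 1.34×2.41)/(24.2+1.34) = 231.2/25.54 = 9.052 mg/L.
Mixed L₀ = (24.2×1.27 + 1.34×114)/(25.54) = 183.5/25.54 = 7.185 mg/L.
Initial deficit D₀ = C_s − DO₀ = 9.86 − 9.052 = 0.8078 mg/L.
D(0.594) = [0.201×7.185/(1.23−0.201)](e^(−0.201×0.594) − e^(−1.23×0.594)) + 0.8078 e^(−1.23×0.594)
= 1.403 × (0.8875 − 0.4816) + 0.8078 × 0.4816 = 0.9586 mg/L.
DO = 9.86 − 0.9586 = 8.901 mg/L.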